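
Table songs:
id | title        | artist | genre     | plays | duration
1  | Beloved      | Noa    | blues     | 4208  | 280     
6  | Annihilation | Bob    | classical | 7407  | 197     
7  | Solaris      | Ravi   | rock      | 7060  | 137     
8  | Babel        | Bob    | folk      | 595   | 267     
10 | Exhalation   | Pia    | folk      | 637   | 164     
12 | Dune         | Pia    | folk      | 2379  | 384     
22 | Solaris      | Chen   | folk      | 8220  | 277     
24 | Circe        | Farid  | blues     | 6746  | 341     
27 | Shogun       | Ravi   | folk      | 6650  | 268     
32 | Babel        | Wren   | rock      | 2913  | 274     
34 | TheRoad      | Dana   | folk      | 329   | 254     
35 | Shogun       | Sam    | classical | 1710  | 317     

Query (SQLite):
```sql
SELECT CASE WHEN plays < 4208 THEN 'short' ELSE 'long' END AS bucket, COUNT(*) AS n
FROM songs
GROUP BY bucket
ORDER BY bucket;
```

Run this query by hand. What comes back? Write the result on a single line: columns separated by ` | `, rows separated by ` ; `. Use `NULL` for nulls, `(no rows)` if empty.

Bucket rows by plays < 4208 → 'short' else 'long'; count each bucket.

long | 6 ; short | 6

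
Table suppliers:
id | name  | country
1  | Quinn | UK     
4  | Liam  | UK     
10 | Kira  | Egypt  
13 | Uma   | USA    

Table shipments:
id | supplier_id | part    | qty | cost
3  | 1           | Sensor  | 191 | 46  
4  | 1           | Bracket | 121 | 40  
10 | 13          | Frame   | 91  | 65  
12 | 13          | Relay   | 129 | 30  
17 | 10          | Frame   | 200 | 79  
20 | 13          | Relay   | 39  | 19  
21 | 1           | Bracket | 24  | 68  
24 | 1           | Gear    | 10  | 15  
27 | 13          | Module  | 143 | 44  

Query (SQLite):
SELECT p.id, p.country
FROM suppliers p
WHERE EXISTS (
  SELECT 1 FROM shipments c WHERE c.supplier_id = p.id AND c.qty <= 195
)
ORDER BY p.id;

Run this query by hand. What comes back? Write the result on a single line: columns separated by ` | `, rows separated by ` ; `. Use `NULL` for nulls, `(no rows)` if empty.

1 | UK ; 13 | USA

For each suppliers row, check whether any shipments with matching supplier_id has qty <= 195.
Keep rows where that is true.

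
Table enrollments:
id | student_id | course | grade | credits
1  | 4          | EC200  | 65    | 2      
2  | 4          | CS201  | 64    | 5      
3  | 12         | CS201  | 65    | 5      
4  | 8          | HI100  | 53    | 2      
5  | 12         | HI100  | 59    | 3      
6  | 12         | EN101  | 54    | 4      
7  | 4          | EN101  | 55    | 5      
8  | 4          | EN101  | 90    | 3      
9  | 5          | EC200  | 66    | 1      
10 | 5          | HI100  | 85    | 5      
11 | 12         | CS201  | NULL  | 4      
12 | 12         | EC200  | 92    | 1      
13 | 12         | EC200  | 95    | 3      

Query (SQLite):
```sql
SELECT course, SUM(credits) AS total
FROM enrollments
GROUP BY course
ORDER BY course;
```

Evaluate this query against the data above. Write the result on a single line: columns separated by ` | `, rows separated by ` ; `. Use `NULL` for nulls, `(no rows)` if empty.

CS201 | 14 ; EC200 | 7 ; EN101 | 12 ; HI100 | 10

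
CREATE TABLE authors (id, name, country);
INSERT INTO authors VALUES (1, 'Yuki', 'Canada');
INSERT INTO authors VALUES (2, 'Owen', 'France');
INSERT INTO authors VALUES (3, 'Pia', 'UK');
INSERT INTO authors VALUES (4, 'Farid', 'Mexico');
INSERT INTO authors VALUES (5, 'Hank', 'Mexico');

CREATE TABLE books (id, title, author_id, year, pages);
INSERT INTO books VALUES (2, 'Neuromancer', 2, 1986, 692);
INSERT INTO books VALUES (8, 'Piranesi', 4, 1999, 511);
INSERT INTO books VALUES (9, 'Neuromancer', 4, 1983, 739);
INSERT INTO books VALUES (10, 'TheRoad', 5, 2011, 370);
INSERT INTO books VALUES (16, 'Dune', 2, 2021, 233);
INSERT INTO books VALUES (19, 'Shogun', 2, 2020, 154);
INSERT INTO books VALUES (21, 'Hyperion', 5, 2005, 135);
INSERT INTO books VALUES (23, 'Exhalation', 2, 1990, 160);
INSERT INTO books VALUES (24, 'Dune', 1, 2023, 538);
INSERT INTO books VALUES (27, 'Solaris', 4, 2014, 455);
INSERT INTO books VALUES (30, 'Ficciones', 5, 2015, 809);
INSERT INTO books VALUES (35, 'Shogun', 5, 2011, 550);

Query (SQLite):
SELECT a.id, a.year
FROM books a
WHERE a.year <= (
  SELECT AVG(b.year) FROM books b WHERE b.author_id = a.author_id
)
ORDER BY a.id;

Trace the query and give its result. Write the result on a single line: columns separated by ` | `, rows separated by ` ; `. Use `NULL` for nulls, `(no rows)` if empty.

2 | 1986 ; 9 | 1983 ; 21 | 2005 ; 23 | 1990 ; 24 | 2023

For each books row a, compute AVG(year) over rows sharing a.author_id.
Keep row a if a.year <= that per-group AVG.
  author_id=1: AVG(year) = 2023.0
  author_id=2: AVG(year) = 2004.25
  author_id=4: AVG(year) = 1998.666667
  author_id=5: AVG(year) = 2010.5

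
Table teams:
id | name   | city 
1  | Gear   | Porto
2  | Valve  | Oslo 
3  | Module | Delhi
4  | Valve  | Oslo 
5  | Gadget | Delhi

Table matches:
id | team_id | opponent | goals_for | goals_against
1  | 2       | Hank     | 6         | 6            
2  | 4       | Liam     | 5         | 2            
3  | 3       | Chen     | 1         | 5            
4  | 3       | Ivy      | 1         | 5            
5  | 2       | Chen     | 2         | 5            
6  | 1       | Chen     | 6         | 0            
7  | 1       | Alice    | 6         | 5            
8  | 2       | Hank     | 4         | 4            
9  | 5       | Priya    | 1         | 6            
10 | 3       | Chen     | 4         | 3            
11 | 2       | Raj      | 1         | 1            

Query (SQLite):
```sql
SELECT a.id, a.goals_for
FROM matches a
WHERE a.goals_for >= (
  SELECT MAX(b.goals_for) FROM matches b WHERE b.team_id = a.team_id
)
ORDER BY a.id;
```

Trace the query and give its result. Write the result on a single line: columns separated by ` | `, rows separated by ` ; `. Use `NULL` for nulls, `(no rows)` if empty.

1 | 6 ; 2 | 5 ; 6 | 6 ; 7 | 6 ; 9 | 1 ; 10 | 4

For each matches row a, compute MAX(goals_for) over rows sharing a.team_id.
Keep row a if a.goals_for >= that per-group MAX.
  team_id=1: MAX(goals_for) = 6
  team_id=2: MAX(goals_for) = 6
  team_id=3: MAX(goals_for) = 4
  team_id=4: MAX(goals_for) = 5
  team_id=5: MAX(goals_for) = 1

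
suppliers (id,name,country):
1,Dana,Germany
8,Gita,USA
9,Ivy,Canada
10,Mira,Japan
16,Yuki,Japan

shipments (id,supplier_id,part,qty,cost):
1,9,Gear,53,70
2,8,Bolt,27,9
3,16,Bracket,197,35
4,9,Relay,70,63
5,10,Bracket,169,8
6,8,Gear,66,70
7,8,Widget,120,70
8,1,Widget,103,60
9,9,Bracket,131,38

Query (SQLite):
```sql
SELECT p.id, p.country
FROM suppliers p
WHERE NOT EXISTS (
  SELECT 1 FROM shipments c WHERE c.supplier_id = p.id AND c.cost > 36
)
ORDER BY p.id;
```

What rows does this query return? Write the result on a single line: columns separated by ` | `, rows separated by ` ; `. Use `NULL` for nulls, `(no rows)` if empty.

For each suppliers row, check whether any shipments with matching supplier_id has cost > 36.
Keep rows where that is false.

10 | Japan ; 16 | Japan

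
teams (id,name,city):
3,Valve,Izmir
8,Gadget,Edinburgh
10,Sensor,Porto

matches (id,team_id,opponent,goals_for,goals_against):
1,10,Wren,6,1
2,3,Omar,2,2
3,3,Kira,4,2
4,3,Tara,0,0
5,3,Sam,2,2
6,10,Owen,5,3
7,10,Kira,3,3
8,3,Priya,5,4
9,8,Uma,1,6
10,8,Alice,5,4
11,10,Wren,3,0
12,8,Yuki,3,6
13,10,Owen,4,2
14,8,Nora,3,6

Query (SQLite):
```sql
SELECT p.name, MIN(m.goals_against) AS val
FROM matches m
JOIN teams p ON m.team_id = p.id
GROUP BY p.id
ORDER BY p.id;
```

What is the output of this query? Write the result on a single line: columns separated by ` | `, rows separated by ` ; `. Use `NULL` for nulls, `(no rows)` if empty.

Join each matches row to its teams via team_id.
Group joined rows by teams.id; compute MIN(m.goals_against) per group.
  3: ids {2, 3, 4, 5, 8} → MIN(m.goals_against)=0
  8: ids {9, 10, 12, 14} → MIN(m.goals_against)=4
  10: ids {1, 6, 7, 11, 13} → MIN(m.goals_against)=0

Valve | 0 ; Gadget | 4 ; Sensor | 0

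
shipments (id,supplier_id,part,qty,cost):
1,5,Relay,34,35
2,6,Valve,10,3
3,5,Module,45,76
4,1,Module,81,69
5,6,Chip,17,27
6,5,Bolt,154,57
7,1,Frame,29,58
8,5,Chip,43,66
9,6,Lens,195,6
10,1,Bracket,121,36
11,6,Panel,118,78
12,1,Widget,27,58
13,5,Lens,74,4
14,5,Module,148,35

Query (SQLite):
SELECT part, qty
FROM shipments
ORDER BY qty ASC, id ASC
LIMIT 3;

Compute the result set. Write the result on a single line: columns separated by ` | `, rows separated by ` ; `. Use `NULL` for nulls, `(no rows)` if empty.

Sort by qty asc, tiebreak id asc: (10, id=2), (17, id=5), (27, id=12), (29, id=7), (34, id=1), (43, id=8) …. Take first 3.

Valve | 10 ; Chip | 17 ; Widget | 27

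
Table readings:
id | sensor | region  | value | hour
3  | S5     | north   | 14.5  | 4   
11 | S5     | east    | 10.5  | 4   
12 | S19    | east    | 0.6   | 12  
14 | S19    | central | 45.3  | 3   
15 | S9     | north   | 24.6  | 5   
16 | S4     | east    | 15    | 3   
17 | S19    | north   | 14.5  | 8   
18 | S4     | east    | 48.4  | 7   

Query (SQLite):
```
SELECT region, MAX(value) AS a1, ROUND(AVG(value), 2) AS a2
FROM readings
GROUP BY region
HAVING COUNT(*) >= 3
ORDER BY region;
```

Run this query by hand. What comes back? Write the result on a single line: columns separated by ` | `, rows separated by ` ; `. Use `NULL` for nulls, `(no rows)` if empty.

Group readings by region.
Per group compute: MAX(value), ROUND(AVG(value), 2).
HAVING: drop groups with fewer than 3 rows.
  central: ids {14} → MAX(value)=45.3, ROUND(AVG(value), 2)=45.3
  east: ids {11, 12, 16, 18} → MAX(value)=48.4, ROUND(AVG(value), 2)=18.63
  north: ids {3, 15, 17} → MAX(value)=24.6, ROUND(AVG(value), 2)=17.87

east | 48.4 | 18.63 ; north | 24.6 | 17.87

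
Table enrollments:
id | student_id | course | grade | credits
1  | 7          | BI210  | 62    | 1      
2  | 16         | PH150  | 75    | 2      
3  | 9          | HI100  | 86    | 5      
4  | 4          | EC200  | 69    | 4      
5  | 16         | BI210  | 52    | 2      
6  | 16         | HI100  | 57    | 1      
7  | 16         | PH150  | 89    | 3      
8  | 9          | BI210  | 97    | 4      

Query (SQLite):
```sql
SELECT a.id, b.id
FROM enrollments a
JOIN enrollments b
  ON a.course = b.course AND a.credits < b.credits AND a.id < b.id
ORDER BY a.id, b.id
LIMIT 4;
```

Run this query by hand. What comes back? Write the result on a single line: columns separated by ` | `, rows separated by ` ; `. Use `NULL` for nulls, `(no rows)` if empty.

Pairs (a,b) with same course, a.credits < b.credits, a.id < b.id.
course groups: BI210:{1,5,8} EC200:{4} HI100:{3,6} PH150:{2,7}
Ordered by (a.id, b.id); first 4.

1 | 5 ; 1 | 8 ; 2 | 7 ; 5 | 8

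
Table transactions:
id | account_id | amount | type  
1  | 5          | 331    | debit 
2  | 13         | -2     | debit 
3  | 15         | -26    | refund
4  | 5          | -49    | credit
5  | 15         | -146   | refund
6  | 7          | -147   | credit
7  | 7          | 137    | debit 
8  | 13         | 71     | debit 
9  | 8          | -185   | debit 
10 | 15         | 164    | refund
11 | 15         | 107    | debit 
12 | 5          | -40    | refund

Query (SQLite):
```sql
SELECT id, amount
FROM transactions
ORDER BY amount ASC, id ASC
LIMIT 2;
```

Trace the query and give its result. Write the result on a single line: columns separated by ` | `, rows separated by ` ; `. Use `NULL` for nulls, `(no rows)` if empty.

9 | -185 ; 6 | -147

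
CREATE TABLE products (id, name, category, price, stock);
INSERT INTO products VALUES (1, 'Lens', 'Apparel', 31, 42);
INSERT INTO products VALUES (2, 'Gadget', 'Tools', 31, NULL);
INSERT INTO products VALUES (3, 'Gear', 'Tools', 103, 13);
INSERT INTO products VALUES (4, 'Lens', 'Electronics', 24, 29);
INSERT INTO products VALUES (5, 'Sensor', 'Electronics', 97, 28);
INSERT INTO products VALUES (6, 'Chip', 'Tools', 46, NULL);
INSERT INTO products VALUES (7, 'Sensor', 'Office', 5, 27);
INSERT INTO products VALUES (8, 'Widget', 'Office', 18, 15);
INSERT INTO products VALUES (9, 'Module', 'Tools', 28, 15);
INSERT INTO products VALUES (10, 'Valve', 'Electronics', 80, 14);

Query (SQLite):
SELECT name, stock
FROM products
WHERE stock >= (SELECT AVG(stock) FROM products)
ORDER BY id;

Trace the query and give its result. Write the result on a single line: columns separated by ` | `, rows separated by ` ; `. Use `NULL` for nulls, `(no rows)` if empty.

Lens | 42 ; Lens | 29 ; Sensor | 28 ; Sensor | 27

Scalar subquery: AVG(stock) over all products rows = 22.875.
Keep rows where stock >= that value.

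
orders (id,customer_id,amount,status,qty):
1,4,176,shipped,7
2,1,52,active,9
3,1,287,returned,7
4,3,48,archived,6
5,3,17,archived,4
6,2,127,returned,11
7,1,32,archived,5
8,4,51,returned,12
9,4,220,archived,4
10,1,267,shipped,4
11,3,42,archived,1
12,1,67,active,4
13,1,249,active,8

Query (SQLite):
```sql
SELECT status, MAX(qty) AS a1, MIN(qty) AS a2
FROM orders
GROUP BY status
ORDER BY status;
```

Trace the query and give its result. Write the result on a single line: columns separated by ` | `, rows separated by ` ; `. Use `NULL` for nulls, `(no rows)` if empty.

active | 9 | 4 ; archived | 6 | 1 ; returned | 12 | 7 ; shipped | 7 | 4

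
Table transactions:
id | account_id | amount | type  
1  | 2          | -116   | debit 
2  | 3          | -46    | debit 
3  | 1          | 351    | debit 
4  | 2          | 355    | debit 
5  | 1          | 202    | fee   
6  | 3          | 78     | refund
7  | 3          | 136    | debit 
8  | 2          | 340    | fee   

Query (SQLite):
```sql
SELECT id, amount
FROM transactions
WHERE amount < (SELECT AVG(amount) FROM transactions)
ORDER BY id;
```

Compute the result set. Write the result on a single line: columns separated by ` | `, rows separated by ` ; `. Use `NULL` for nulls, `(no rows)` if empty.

1 | -116 ; 2 | -46 ; 6 | 78 ; 7 | 136

Scalar subquery: AVG(amount) over all transactions rows = 162.5.
Keep rows where amount < that value.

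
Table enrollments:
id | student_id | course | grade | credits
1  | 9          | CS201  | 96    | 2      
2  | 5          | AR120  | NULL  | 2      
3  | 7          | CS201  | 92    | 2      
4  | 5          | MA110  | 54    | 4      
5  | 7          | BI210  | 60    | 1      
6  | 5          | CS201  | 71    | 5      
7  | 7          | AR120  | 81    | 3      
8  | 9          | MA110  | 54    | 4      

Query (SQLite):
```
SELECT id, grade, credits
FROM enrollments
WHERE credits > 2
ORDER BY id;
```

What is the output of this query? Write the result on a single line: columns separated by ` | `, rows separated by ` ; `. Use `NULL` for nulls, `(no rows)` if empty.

credits > 2: ids {4, 6, 7, 8}

4 | 54 | 4 ; 6 | 71 | 5 ; 7 | 81 | 3 ; 8 | 54 | 4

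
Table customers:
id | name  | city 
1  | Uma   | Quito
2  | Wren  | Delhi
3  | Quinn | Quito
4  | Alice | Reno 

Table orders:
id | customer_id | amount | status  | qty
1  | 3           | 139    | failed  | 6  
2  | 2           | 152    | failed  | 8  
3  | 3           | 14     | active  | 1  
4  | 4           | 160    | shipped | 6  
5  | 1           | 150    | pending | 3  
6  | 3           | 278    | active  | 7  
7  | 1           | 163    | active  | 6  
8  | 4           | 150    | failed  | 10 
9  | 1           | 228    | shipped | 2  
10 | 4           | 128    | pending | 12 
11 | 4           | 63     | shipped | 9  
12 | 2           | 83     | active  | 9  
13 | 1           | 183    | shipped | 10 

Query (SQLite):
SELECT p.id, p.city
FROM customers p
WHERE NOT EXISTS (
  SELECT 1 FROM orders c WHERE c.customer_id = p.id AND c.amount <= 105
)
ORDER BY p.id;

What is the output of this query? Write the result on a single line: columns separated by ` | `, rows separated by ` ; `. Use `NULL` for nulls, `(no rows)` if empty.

1 | Quito

For each customers row, check whether any orders with matching customer_id has amount <= 105.
Keep rows where that is false.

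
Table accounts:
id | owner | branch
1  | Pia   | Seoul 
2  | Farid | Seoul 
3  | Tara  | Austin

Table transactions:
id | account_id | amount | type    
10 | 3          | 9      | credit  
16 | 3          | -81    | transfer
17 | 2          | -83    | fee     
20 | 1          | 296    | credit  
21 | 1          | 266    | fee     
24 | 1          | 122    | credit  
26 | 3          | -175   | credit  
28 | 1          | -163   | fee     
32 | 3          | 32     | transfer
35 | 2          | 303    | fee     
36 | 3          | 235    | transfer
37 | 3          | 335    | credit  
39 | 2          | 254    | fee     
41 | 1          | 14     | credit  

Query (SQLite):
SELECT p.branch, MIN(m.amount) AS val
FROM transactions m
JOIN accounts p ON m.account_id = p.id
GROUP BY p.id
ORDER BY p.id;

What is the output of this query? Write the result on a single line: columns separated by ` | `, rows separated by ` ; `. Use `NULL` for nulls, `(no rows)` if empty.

Seoul | -163 ; Seoul | -83 ; Austin | -175

Join each transactions row to its accounts via account_id.
Group joined rows by accounts.id; compute MIN(m.amount) per group.
  1: ids {20, 21, 24, 28, 41} → MIN(m.amount)=-163
  2: ids {17, 35, 39} → MIN(m.amount)=-83
  3: ids {10, 16, 26, 32, 36, 37} → MIN(m.amount)=-175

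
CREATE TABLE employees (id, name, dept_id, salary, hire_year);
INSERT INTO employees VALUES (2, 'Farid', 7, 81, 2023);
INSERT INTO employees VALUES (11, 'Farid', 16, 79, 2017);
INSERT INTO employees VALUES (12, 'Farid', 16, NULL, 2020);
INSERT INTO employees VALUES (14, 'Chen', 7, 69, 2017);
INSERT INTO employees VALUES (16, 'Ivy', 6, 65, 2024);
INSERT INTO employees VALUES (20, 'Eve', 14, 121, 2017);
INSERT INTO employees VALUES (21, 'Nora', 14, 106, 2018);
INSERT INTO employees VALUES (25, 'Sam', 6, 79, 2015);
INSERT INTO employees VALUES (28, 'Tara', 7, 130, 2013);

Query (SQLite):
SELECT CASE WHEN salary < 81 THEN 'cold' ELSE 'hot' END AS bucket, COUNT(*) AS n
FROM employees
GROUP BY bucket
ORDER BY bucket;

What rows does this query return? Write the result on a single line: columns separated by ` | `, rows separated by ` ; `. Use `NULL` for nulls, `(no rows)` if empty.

Bucket rows by salary < 81 → 'cold' else 'hot'; count each bucket.
NULL < 81 is unknown, so NULL salary falls into ELSE → 'hot'.

cold | 4 ; hot | 5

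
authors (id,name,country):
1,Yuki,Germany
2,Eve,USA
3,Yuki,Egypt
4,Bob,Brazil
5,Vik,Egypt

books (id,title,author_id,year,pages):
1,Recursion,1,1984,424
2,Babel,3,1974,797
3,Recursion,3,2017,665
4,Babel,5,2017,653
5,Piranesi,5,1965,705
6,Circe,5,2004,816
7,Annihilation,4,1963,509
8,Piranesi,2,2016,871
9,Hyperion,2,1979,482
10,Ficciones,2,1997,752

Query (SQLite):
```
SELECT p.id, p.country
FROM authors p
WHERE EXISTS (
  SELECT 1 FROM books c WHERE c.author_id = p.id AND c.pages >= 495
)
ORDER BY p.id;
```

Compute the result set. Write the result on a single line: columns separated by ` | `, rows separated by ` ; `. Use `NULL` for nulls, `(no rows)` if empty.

2 | USA ; 3 | Egypt ; 4 | Brazil ; 5 | Egypt

For each authors row, check whether any books with matching author_id has pages >= 495.
Keep rows where that is true.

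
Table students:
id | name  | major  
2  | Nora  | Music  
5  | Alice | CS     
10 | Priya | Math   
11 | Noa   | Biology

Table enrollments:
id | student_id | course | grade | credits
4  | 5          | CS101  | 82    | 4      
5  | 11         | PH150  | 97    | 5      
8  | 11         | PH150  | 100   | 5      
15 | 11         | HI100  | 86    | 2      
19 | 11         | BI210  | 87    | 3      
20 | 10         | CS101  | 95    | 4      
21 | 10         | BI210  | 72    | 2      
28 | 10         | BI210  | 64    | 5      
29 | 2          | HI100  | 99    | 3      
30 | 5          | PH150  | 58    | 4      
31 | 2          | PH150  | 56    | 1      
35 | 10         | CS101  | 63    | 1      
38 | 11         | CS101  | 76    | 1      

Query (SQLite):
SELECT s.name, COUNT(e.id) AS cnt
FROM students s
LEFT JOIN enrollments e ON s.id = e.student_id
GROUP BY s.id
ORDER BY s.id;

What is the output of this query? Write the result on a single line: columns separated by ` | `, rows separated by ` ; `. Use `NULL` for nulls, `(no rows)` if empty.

Nora | 2 ; Alice | 2 ; Priya | 4 ; Noa | 5

LEFT JOIN keeps every students row; unmatched ones get NULL for enrollments columns.
Group by students.id and compute COUNT(e.id). COUNT(col) of an all-NULL group is 0.
  2: ids {29, 31} → COUNT(e.id)=2
  5: ids {4, 30} → COUNT(e.id)=2
  10: ids {20, 21, 28, 35} → COUNT(e.id)=4
  11: ids {5, 8, 15, 19, 38} → COUNT(e.id)=5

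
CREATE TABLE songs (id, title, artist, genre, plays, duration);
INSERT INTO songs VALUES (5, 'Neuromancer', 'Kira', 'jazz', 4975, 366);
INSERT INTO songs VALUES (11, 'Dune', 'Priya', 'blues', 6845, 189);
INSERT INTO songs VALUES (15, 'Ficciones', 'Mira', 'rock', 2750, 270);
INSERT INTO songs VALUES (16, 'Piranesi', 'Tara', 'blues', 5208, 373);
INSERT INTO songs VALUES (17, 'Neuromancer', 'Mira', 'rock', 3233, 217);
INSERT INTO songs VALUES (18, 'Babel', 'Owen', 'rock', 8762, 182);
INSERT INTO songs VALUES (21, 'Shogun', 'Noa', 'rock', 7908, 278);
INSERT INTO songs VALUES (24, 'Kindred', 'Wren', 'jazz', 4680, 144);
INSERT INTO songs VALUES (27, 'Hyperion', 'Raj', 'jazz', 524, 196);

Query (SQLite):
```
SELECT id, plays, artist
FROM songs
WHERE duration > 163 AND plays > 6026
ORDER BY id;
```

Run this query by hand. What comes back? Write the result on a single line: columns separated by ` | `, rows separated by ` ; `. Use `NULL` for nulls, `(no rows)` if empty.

11 | 6845 | Priya ; 18 | 8762 | Owen ; 21 | 7908 | Noa

duration > 163: ids {5, 11, 15, 16, 17, 18, 21, 27}
plays > 6026: ids {11, 18, 21}
Combine with AND.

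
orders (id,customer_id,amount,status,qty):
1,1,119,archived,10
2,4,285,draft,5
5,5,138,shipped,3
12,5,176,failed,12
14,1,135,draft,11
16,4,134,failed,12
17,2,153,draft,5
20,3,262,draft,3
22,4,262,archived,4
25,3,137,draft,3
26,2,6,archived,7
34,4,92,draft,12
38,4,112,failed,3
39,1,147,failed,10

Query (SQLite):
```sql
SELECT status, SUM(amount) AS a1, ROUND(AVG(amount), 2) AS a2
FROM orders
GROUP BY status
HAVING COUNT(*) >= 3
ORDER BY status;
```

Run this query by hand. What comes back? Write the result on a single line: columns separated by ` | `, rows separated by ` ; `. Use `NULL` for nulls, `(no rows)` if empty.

Group orders by status.
Per group compute: SUM(amount), ROUND(AVG(amount), 2).
HAVING: drop groups with fewer than 3 rows.
  archived: ids {1, 22, 26} → SUM(amount)=387, ROUND(AVG(amount), 2)=129
  draft: ids {2, 14, 17, 20, 25, 34} → SUM(amount)=1064, ROUND(AVG(amount), 2)=177.33
  failed: ids {12, 16, 38, 39} → SUM(amount)=569, ROUND(AVG(amount), 2)=142.25
  shipped: ids {5} → SUM(amount)=138, ROUND(AVG(amount), 2)=138

archived | 387 | 129 ; draft | 1064 | 177.33 ; failed | 569 | 142.25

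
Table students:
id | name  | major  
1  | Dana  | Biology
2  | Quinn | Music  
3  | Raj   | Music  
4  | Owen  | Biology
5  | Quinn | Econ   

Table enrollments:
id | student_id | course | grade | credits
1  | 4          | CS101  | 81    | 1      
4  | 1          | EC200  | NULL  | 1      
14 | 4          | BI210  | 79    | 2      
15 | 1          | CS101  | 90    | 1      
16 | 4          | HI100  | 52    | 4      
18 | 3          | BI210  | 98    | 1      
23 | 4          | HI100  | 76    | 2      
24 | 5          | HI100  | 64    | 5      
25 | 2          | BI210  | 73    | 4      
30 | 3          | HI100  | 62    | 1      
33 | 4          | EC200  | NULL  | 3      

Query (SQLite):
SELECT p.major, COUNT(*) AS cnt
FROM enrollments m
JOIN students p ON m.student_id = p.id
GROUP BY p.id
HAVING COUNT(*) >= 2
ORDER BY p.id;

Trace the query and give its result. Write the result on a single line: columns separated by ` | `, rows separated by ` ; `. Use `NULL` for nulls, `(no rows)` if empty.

Join each enrollments row to its students via student_id.
Group joined rows by students.id; compute COUNT(*) per group.
HAVING: keep groups with count ≥ 2.
  1: ids {4, 15} → COUNT(*)=2
  2: ids {25} → COUNT(*)=1
  3: ids {18, 30} → COUNT(*)=2
  4: ids {1, 14, 16, 23, 33} → COUNT(*)=5
  5: ids {24} → COUNT(*)=1

Biology | 2 ; Music | 2 ; Biology | 5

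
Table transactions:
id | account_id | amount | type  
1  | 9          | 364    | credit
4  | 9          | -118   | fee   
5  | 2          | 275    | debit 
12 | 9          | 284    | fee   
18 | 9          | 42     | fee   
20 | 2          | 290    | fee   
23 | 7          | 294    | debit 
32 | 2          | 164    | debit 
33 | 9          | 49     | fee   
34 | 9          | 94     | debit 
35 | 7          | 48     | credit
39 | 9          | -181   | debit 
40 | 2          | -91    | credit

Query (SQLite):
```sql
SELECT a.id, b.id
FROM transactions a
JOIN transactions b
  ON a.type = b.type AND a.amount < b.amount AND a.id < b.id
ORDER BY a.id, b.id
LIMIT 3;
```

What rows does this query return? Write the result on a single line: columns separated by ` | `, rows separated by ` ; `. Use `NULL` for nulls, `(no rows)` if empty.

4 | 12 ; 4 | 18 ; 4 | 20

Pairs (a,b) with same type, a.amount < b.amount, a.id < b.id.
type groups: credit:{1,35,40} debit:{5,23,32,34,39} fee:{4,12,18,20,33}
Ordered by (a.id, b.id); first 3.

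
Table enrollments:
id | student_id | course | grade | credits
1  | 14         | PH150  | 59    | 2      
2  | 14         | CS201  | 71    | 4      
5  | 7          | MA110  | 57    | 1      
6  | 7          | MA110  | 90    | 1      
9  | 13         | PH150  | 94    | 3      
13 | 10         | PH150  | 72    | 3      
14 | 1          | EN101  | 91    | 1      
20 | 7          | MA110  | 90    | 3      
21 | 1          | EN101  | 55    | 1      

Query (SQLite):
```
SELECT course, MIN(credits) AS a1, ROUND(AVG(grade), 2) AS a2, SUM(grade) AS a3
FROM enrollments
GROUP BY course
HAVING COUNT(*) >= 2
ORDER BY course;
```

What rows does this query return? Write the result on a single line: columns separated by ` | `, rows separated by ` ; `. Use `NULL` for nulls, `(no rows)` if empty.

EN101 | 1 | 73 | 146 ; MA110 | 1 | 79 | 237 ; PH150 | 2 | 75 | 225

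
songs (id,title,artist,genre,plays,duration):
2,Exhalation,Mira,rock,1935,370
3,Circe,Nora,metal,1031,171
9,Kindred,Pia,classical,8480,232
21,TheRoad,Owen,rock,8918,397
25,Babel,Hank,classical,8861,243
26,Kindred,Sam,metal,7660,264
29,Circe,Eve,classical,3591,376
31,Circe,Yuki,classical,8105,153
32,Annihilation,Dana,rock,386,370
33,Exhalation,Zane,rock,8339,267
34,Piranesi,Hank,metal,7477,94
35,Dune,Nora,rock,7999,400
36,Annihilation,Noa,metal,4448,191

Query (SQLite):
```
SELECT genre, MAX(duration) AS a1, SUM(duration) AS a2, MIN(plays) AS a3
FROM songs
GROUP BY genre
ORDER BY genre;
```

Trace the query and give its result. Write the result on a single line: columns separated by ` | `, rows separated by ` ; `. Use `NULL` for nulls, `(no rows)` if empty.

classical | 376 | 1004 | 3591 ; metal | 264 | 720 | 1031 ; rock | 400 | 1804 | 386

Group songs by genre.
Per group compute: MAX(duration), SUM(duration), MIN(plays).
  classical: ids {9, 25, 29, 31} → MAX(duration)=376, SUM(duration)=1004, MIN(plays)=3591
  metal: ids {3, 26, 34, 36} → MAX(duration)=264, SUM(duration)=720, MIN(plays)=1031
  rock: ids {2, 21, 32, 33, 35} → MAX(duration)=400, SUM(duration)=1804, MIN(plays)=386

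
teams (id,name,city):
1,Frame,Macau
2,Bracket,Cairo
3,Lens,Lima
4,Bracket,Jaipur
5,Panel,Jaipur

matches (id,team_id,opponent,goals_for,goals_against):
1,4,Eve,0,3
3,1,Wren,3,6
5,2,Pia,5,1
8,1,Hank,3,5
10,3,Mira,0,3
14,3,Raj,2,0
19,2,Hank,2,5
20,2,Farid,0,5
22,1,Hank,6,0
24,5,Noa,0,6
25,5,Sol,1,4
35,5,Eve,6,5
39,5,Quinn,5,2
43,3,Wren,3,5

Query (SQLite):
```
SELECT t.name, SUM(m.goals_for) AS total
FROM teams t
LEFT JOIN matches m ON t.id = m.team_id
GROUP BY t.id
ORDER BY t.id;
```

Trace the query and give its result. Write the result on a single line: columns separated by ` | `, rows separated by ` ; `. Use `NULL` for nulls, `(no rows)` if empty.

Frame | 12 ; Bracket | 7 ; Lens | 5 ; Bracket | 0 ; Panel | 12

LEFT JOIN keeps every teams row; unmatched ones get NULL for matches columns.
Group by teams.id and compute SUM(m.goals_for). SUM over an all-NULL group is NULL.
  1: ids {3, 8, 22} → SUM(m.goals_for)=12
  2: ids {5, 19, 20} → SUM(m.goals_for)=7
  3: ids {10, 14, 43} → SUM(m.goals_for)=5
  4: ids {1} → SUM(m.goals_for)=0
  5: ids {24, 25, 35, 39} → SUM(m.goals_for)=12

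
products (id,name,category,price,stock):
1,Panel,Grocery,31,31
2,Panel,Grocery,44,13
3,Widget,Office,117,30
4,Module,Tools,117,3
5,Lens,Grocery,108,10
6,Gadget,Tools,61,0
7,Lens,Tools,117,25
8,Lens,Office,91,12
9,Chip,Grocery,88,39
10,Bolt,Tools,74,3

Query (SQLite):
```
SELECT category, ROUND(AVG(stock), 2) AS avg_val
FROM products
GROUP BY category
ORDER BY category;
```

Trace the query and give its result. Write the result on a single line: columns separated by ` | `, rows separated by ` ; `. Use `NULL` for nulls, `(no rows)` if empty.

Partition products by category; compute ROUND(AVG(stock), 2) within each group.
  Grocery: ids {1, 2, 5, 9} → ROUND(AVG(stock), 2)=23.25
  Office: ids {3, 8} → ROUND(AVG(stock), 2)=21
  Tools: ids {4, 6, 7, 10} → ROUND(AVG(stock), 2)=7.75

Grocery | 23.25 ; Office | 21 ; Tools | 7.75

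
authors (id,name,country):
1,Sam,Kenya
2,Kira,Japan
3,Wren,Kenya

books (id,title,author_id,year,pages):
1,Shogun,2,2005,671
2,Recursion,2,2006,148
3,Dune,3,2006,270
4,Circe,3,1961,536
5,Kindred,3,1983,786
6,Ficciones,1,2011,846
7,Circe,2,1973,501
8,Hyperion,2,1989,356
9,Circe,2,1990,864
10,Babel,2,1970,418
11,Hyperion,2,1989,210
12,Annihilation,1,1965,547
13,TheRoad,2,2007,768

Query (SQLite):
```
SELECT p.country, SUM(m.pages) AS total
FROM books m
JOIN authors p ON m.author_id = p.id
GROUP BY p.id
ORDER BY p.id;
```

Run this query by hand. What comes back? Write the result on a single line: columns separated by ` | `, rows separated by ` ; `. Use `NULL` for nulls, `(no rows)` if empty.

Join each books row to its authors via author_id.
Group joined rows by authors.id; compute SUM(m.pages) per group.
  1: ids {6, 12} → SUM(m.pages)=1393
  2: ids {1, 2, 7, 8, 9, 10, 11, 13} → SUM(m.pages)=3936
  3: ids {3, 4, 5} → SUM(m.pages)=1592

Kenya | 1393 ; Japan | 3936 ; Kenya | 1592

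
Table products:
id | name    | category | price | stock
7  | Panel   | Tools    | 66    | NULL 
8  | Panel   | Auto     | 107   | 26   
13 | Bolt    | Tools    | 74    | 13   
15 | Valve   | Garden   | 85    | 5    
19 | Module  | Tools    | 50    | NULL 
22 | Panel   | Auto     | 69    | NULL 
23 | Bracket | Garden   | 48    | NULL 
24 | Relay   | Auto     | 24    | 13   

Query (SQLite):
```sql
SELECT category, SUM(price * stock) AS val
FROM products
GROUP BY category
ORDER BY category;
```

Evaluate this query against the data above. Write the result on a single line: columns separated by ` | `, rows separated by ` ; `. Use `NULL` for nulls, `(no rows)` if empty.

Auto | 3094 ; Garden | 425 ; Tools | 962

For each row compute price * stock.
Group by category; take SUM of the expression per group.
  Auto: ids {8, 22, 24} → SUM(price * stock)=3094
  Garden: ids {15, 23} → SUM(price * stock)=425
  Tools: ids {7, 13, 19} → SUM(price * stock)=962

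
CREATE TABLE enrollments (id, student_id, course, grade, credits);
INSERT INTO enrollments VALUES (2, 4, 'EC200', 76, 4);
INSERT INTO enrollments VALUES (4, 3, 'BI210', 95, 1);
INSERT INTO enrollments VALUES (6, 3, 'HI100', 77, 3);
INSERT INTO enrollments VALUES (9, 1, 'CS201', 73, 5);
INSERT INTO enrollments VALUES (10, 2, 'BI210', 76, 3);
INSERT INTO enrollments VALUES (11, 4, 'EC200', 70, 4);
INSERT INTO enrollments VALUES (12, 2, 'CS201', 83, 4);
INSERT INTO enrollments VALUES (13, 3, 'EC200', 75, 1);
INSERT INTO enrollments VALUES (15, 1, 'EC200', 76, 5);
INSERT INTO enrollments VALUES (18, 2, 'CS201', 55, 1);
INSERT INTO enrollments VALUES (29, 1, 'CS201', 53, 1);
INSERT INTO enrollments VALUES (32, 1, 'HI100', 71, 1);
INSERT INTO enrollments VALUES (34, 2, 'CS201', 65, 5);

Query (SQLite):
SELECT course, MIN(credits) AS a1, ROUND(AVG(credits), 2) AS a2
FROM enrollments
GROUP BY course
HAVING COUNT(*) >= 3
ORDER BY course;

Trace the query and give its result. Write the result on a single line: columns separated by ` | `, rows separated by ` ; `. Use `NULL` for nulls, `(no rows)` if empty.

Group enrollments by course.
Per group compute: MIN(credits), ROUND(AVG(credits), 2).
HAVING: drop groups with fewer than 3 rows.
  BI210: ids {4, 10} → MIN(credits)=1, ROUND(AVG(credits), 2)=2
  CS201: ids {9, 12, 18, 29, 34} → MIN(credits)=1, ROUND(AVG(credits), 2)=3.2
  EC200: ids {2, 11, 13, 15} → MIN(credits)=1, ROUND(AVG(credits), 2)=3.5
  HI100: ids {6, 32} → MIN(credits)=1, ROUND(AVG(credits), 2)=2

CS201 | 1 | 3.2 ; EC200 | 1 | 3.5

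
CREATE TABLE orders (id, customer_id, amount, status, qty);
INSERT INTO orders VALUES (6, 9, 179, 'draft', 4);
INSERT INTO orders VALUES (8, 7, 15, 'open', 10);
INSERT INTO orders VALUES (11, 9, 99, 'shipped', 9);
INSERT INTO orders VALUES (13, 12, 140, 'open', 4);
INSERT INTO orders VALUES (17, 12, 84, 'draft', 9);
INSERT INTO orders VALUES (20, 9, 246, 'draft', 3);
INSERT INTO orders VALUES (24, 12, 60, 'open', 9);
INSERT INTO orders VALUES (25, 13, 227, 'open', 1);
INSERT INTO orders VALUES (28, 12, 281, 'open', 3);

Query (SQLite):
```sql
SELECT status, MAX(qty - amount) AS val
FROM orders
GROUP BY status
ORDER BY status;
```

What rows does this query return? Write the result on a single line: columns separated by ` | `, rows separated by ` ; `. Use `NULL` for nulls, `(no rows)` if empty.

draft | -75 ; open | -5 ; shipped | -90

For each row compute qty - amount.
Group by status; take MAX of the expression per group.
  draft: ids {6, 17, 20} → MAX(qty - amount)=-75
  open: ids {8, 13, 24, 25, 28} → MAX(qty - amount)=-5
  shipped: ids {11} → MAX(qty - amount)=-90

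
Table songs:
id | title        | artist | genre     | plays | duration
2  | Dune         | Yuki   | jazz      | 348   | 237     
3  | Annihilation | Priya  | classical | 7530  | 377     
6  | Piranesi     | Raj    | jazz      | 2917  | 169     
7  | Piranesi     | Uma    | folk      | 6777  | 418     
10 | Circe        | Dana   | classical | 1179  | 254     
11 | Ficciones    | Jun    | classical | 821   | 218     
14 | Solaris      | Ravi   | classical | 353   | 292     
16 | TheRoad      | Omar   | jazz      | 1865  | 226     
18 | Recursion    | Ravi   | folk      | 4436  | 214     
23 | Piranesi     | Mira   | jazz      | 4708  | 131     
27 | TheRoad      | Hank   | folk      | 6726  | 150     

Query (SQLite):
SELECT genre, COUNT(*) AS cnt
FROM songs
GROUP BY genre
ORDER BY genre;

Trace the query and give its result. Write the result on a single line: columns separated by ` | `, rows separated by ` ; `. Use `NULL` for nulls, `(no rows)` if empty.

Partition songs by genre; compute COUNT(*) within each group.
  classical: ids {3, 10, 11, 14} → COUNT(*)=4
  folk: ids {7, 18, 27} → COUNT(*)=3
  jazz: ids {2, 6, 16, 23} → COUNT(*)=4

classical | 4 ; folk | 3 ; jazz | 4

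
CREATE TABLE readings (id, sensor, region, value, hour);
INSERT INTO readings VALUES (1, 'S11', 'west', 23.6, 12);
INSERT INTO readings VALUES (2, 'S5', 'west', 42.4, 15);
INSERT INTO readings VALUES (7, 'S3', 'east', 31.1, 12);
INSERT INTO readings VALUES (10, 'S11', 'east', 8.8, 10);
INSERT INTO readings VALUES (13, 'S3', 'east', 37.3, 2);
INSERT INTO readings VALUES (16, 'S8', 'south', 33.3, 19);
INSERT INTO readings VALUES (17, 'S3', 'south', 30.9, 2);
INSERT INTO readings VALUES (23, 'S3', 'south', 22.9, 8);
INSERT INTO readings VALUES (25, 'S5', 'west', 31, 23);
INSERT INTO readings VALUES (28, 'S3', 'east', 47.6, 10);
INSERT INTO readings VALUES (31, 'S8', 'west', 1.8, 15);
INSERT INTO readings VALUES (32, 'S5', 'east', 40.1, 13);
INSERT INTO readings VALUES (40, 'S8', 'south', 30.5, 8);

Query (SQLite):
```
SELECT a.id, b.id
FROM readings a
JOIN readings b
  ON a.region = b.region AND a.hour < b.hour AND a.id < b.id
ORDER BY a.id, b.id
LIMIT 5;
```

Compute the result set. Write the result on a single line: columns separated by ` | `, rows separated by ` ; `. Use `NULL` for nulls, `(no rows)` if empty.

1 | 2 ; 1 | 25 ; 1 | 31 ; 2 | 25 ; 7 | 32

Pairs (a,b) with same region, a.hour < b.hour, a.id < b.id.
region groups: east:{7,10,13,28,32} south:{16,17,23,40} west:{1,2,25,31}
Ordered by (a.id, b.id); first 5.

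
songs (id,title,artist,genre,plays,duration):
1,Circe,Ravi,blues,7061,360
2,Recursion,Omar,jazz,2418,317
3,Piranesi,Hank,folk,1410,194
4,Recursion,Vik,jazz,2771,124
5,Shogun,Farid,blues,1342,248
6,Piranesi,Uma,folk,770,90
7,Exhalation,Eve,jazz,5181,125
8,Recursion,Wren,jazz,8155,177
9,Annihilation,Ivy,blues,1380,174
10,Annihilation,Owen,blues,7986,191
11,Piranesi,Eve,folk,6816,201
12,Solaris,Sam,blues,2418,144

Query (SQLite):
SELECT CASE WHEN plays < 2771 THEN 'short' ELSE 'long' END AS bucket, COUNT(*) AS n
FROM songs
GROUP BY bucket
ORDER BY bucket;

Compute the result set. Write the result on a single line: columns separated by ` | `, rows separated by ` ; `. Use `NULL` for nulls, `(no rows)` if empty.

Bucket rows by plays < 2771 → 'short' else 'long'; count each bucket.

long | 6 ; short | 6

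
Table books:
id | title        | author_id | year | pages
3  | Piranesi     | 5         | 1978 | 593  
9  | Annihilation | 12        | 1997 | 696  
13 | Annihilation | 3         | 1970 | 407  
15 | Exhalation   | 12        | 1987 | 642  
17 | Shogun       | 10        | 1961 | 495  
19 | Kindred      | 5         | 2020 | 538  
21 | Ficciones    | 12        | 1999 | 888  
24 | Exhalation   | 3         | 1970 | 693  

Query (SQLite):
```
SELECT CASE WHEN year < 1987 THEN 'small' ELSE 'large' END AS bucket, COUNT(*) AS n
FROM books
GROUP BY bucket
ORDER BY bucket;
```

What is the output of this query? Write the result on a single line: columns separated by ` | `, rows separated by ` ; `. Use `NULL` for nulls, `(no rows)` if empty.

Bucket rows by year < 1987 → 'small' else 'large'; count each bucket.

large | 4 ; small | 4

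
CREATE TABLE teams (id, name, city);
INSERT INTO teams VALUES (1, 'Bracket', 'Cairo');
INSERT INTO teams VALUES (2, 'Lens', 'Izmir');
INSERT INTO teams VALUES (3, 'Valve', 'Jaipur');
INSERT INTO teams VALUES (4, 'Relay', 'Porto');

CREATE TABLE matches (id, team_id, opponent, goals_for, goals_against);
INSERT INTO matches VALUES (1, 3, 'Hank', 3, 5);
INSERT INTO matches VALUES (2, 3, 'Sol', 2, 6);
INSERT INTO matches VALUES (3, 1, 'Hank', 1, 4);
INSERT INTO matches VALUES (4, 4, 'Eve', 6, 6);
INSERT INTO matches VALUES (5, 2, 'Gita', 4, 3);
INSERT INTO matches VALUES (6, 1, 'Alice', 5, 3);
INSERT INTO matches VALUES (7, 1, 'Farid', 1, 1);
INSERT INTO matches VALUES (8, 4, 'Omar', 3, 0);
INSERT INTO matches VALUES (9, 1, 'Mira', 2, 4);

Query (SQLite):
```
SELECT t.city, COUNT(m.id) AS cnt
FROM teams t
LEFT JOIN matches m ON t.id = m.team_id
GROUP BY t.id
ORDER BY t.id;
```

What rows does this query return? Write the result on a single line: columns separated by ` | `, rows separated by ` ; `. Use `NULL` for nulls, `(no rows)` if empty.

Cairo | 4 ; Izmir | 1 ; Jaipur | 2 ; Porto | 2

LEFT JOIN keeps every teams row; unmatched ones get NULL for matches columns.
Group by teams.id and compute COUNT(m.id). COUNT(col) of an all-NULL group is 0.
  1: ids {3, 6, 7, 9} → COUNT(m.id)=4
  2: ids {5} → COUNT(m.id)=1
  3: ids {1, 2} → COUNT(m.id)=2
  4: ids {4, 8} → COUNT(m.id)=2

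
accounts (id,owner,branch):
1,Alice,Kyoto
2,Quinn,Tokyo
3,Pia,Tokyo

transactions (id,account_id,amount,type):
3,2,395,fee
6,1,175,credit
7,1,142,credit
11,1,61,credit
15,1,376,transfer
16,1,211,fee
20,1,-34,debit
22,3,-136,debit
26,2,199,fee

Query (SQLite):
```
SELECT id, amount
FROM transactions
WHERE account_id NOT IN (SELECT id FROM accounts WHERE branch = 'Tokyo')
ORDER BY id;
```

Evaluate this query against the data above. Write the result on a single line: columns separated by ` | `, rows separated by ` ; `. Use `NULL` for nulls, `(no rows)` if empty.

6 | 175 ; 7 | 142 ; 11 | 61 ; 15 | 376 ; 16 | 211 ; 20 | -34

Inner query: accounts.id where branch = 'Tokyo'.
Outer: keep transactions rows whose account_id is not in that set.
Inner query → {2, 3}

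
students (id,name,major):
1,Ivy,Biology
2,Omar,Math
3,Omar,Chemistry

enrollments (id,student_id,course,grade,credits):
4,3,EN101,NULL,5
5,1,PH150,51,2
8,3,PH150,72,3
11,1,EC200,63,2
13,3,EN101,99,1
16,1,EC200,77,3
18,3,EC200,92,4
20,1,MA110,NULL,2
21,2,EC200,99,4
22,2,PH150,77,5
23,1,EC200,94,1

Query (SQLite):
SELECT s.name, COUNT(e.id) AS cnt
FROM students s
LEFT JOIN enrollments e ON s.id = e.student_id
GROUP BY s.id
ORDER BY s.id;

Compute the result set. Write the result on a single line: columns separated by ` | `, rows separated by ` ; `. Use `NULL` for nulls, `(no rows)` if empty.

LEFT JOIN keeps every students row; unmatched ones get NULL for enrollments columns.
Group by students.id and compute COUNT(e.id). COUNT(col) of an all-NULL group is 0.
  1: ids {5, 11, 16, 20, 23} → COUNT(e.id)=5
  2: ids {21, 22} → COUNT(e.id)=2
  3: ids {4, 8, 13, 18} → COUNT(e.id)=4

Ivy | 5 ; Omar | 2 ; Omar | 4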